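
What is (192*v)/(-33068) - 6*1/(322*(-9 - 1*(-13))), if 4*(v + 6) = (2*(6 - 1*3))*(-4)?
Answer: 49449/760564 ≈ 0.065016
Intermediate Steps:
v = -12 (v = -6 + ((2*(6 - 1*3))*(-4))/4 = -6 + ((2*(6 - 3))*(-4))/4 = -6 + ((2*3)*(-4))/4 = -6 + (6*(-4))/4 = -6 + (¼)*(-24) = -6 - 6 = -12)
(192*v)/(-33068) - 6*1/(322*(-9 - 1*(-13))) = (192*(-12))/(-33068) - 6*1/(322*(-9 - 1*(-13))) = -2304*(-1/33068) - 6*1/(322*(-9 + 13)) = 576/8267 - 6/(322*4) = 576/8267 - 6/1288 = 576/8267 - 6*1/1288 = 576/8267 - 3/644 = 49449/760564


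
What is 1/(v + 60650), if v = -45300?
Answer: 1/15350 ≈ 6.5147e-5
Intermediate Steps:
1/(v + 60650) = 1/(-45300 + 60650) = 1/15350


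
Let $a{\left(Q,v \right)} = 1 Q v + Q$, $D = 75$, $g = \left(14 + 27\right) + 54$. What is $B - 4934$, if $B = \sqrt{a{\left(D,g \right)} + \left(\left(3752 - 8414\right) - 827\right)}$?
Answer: $-4934 + \sqrt{1711} \approx -4892.6$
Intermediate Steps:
$g = 95$ ($g = 41 + 54 = 95$)
$a{\left(Q,v \right)} = Q + Q v$ ($a{\left(Q,v \right)} = Q v + Q = Q + Q v$)
$B = \sqrt{1711}$ ($B = \sqrt{75 \left(1 + 95\right) + \left(\left(3752 - 8414\right) - 827\right)} = \sqrt{75 \cdot 96 - 5489} = \sqrt{7200 - 5489} = \sqrt{1711} \approx 41.364$)
$B - 4934 = \sqrt{1711} - 4934 = -4934 + \sqrt{1711}$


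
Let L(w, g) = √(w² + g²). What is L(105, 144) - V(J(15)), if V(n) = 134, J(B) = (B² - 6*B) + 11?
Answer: -134 + 3*√3529 ≈ 44.216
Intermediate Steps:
L(w, g) = √(g² + w²)
J(B) = 11 + B² - 6*B
L(105, 144) - V(J(15)) = √(144² + 105²) - 1*134 = √(20736 + 11025) - 134 = √31761 - 134 = 3*√3529 - 134 = -134 + 3*√3529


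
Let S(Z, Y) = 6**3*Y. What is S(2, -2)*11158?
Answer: -4820256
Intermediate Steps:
S(Z, Y) = 216*Y
S(2, -2)*11158 = (216*(-2))*11158 = -432*11158 = -4820256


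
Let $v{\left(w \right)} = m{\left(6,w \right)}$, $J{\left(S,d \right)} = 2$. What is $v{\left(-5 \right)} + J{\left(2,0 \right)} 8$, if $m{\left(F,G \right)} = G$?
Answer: $11$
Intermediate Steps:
$v{\left(w \right)} = w$
$v{\left(-5 \right)} + J{\left(2,0 \right)} 8 = -5 + 2 \cdot 8 = -5 + 16 = 11$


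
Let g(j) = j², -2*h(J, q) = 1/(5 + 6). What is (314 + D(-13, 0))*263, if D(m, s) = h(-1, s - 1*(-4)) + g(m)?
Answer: 2794375/22 ≈ 1.2702e+5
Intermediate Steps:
h(J, q) = -1/22 (h(J, q) = -1/(2*(5 + 6)) = -½/11 = -½*1/11 = -1/22)
D(m, s) = -1/22 + m²
(314 + D(-13, 0))*263 = (314 + (-1/22 + (-13)²))*263 = (314 + (-1/22 + 169))*263 = (314 + 3717/22)*263 = (10625/22)*263 = 2794375/22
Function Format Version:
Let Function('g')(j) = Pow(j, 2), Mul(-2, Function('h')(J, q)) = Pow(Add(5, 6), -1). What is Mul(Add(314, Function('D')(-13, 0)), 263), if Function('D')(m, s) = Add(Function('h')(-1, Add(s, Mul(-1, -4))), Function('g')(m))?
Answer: Rational(2794375, 22) ≈ 1.2702e+5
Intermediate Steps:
Function('h')(J, q) = Rational(-1, 22) (Function('h')(J, q) = Mul(Rational(-1, 2), Pow(Add(5, 6), -1)) = Mul(Rational(-1, 2), Pow(11, -1)) = Mul(Rational(-1, 2), Rational(1, 11)) = Rational(-1, 22))
Function('D')(m, s) = Add(Rational(-1, 22), Pow(m, 2))
Mul(Add(314, Function('D')(-13, 0)), 263) = Mul(Add(314, Add(Rational(-1, 22), Pow(-13, 2))), 263) = Mul(Add(314, Add(Rational(-1, 22), 169)), 263) = Mul(Add(314, Rational(3717, 22)), 263) = Mul(Rational(10625, 22), 263) = Rational(2794375, 22)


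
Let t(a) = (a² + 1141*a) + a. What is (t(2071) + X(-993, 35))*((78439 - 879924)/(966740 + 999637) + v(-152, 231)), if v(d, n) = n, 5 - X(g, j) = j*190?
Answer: 1004725532933252/655459 ≈ 1.5329e+9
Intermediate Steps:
X(g, j) = 5 - 190*j (X(g, j) = 5 - j*190 = 5 - 190*j)
t(a) = a² + 1142*a
(t(2071) + X(-993, 35))*((78439 - 879924)/(966740 + 999637) + v(-152, 231)) = (2071*(1142 + 2071) + (5 - 190*35))*((78439 - 879924)/(966740 + 999637) + 231) = (2071*3213 + (5 - 6650))*(-801485/1966377 + 231) = (6654123 - 6645)*(-801485*1/1966377 + 231) = 6647478*(-801485/1966377 + 231) = 6647478*(453431602/1966377) = 1004725532933252/655459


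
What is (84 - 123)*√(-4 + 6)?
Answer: -39*√2 ≈ -55.154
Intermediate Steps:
(84 - 123)*√(-4 + 6) = -39*√2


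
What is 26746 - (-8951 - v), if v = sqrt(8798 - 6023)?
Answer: 35697 + 5*sqrt(111) ≈ 35750.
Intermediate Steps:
v = 5*sqrt(111) (v = sqrt(2775) = 5*sqrt(111) ≈ 52.678)
26746 - (-8951 - v) = 26746 - (-8951 - 5*sqrt(111)) = 26746 + (8951 + 5*sqrt(111)) = 35697 + 5*sqrt(111)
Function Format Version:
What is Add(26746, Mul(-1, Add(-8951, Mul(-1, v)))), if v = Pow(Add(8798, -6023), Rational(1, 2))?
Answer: Add(35697, Mul(5, Pow(111, Rational(1, 2)))) ≈ 35750.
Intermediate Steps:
v = Mul(5, Pow(111, Rational(1, 2))) (v = Pow(2775, Rational(1, 2)) = Mul(5, Pow(111, Rational(1, 2))) ≈ 52.678)
Add(26746, Mul(-1, Add(-8951, Mul(-1, v)))) = Add(26746, Mul(-1, Add(-8951, Mul(-1, Mul(5, Pow(111, Rational(1, 2))))))) = Add(26746, Mul(-1, Add(-8951, Mul(-5, Pow(111, Rational(1, 2)))))) = Add(26746, Add(8951, Mul(5, Pow(111, Rational(1, 2))))) = Add(35697, Mul(5, Pow(111, Rational(1, 2))))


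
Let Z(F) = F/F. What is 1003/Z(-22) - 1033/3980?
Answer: 3990907/3980 ≈ 1002.7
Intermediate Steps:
Z(F) = 1
1003/Z(-22) - 1033/3980 = 1003/1 - 1033/3980 = 1003*1 - 1033*1/3980 = 1003 - 1033/3980 = 3990907/3980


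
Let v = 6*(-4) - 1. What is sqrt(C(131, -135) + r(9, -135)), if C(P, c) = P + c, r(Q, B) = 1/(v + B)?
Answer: I*sqrt(6410)/40 ≈ 2.0016*I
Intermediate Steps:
v = -25 (v = -24 - 1 = -25)
r(Q, B) = 1/(-25 + B)
sqrt(C(131, -135) + r(9, -135)) = sqrt((131 - 135) + 1/(-25 - 135)) = sqrt(-4 + 1/(-160)) = sqrt(-4 - 1/160) = sqrt(-641/160) = I*sqrt(6410)/40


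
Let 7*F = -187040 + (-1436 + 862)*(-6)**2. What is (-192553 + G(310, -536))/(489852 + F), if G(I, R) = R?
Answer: -193089/460180 ≈ -0.41959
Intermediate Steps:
F = -29672 (F = (-187040 + (-1436 + 862)*(-6)**2)/7 = (-187040 - 574*36)/7 = (-187040 - 20664)/7 = (1/7)*(-207704) = -29672)
(-192553 + G(310, -536))/(489852 + F) = (-192553 - 536)/(489852 - 29672) = -193089/460180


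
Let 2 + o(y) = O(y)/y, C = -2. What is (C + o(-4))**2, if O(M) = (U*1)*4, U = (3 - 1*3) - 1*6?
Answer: 4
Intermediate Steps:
U = -6 (U = (3 - 3) - 6 = 0 - 6 = -6)
O(M) = -24 (O(M) = -6*1*4 = -6*4 = -24)
o(y) = -2 - 24/y
(C + o(-4))**2 = (-2 + (-2 - 24/(-4)))**2 = (-2 + (-2 - 24*(-1/4)))**2 = (-2 + (-2 + 6))**2 = (-2 + 4)**2 = 2**2 = 4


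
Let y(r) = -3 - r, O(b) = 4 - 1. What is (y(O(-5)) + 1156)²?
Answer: 1322500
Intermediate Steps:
O(b) = 3
(y(O(-5)) + 1156)² = ((-3 - 1*3) + 1156)² = ((-3 - 3) + 1156)² = (-6 + 1156)² = 1150² = 1322500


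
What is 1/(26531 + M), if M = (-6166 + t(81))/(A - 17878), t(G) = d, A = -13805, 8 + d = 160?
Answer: 31683/840587687 ≈ 3.7691e-5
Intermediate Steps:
d = 152 (d = -8 + 160 = 152)
t(G) = 152
M = 6014/31683 (M = (-6166 + 152)/(-13805 - 17878) = -6014/(-31683) = -6014*(-1/31683) = 6014/31683 ≈ 0.18982)
1/(26531 + M) = 1/(26531 + 6014/31683) = 1/(840587687/31683) = 31683/840587687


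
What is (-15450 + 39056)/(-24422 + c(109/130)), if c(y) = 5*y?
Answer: -613756/634863 ≈ -0.96675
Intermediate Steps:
(-15450 + 39056)/(-24422 + c(109/130)) = (-15450 + 39056)/(-24422 + 5*(109/130)) = 23606/(-24422 + 5*(109*(1/130))) = 23606/(-24422 + 5*(109/130)) = 23606/(-24422 + 109/26) = 23606/(-634863/26) = 23606*(-26/634863) = -613756/634863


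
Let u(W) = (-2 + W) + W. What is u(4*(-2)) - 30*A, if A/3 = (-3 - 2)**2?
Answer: -2268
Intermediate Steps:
A = 75 (A = 3*(-3 - 2)**2 = 3*(-5)**2 = 3*25 = 75)
u(W) = -2 + 2*W
u(4*(-2)) - 30*A = (-2 + 2*(4*(-2))) - 30*75 = (-2 + 2*(-8)) - 2250 = (-2 - 16) - 2250 = -18 - 2250 = -2268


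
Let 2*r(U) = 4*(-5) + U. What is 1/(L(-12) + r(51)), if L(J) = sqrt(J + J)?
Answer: 62/1057 - 8*I*sqrt(6)/1057 ≈ 0.058657 - 0.018539*I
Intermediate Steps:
L(J) = sqrt(2)*sqrt(J) (L(J) = sqrt(2*J) = sqrt(2)*sqrt(J))
r(U) = -10 + U/2 (r(U) = (4*(-5) + U)/2 = (-20 + U)/2 = -10 + U/2)
1/(L(-12) + r(51)) = 1/(sqrt(2)*sqrt(-12) + (-10 + (1/2)*51)) = 1/(sqrt(2)*(2*I*sqrt(3)) + (-10 + 51/2)) = 1/(2*I*sqrt(6) + 31/2) = 1/(31/2 + 2*I*sqrt(6))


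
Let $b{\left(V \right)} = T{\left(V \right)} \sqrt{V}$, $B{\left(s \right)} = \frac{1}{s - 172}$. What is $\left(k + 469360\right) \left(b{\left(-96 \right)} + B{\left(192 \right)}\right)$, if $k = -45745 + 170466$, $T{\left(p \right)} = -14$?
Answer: $\frac{594081}{20} - 33268536 i \sqrt{6} \approx 29704.0 - 8.1491 \cdot 10^{7} i$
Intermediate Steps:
$k = 124721$
$B{\left(s \right)} = \frac{1}{-172 + s}$
$b{\left(V \right)} = - 14 \sqrt{V}$
$\left(k + 469360\right) \left(b{\left(-96 \right)} + B{\left(192 \right)}\right) = \left(124721 + 469360\right) \left(- 14 \sqrt{-96} + \frac{1}{-172 + 192}\right) = 594081 \left(- 14 \cdot 4 i \sqrt{6} + \frac{1}{20}\right) = 594081 \left(- 56 i \sqrt{6} + \frac{1}{20}\right) = 594081 \left(\frac{1}{20} - 56 i \sqrt{6}\right) = \frac{594081}{20} - 33268536 i \sqrt{6}$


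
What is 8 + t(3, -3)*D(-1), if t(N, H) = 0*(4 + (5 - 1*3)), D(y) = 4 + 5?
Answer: 8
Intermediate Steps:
D(y) = 9
t(N, H) = 0 (t(N, H) = 0*(4 + (5 - 3)) = 0*(4 + 2) = 0*6 = 0)
8 + t(3, -3)*D(-1) = 8 + 0*9 = 8 + 0 = 8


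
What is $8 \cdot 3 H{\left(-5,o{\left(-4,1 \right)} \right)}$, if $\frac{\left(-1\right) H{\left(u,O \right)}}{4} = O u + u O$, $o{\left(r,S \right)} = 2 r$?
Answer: $-7680$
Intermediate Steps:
$H{\left(u,O \right)} = - 8 O u$ ($H{\left(u,O \right)} = - 4 \left(O u + u O\right) = - 4 \left(O u + O u\right) = - 4 \cdot 2 O u = - 8 O u$)
$8 \cdot 3 H{\left(-5,o{\left(-4,1 \right)} \right)} = 8 \cdot 3 \left(\left(-8\right) 2 \left(-4\right) \left(-5\right)\right) = 24 \left(\left(-8\right) \left(-8\right) \left(-5\right)\right) = 24 \left(-320\right) = -7680$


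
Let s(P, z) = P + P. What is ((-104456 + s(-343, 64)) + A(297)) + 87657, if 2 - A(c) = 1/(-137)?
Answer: -2395170/137 ≈ -17483.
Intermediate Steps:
s(P, z) = 2*P
A(c) = 275/137 (A(c) = 2 - 1/(-137) = 2 - 1*(-1/137) = 2 + 1/137 = 275/137)
((-104456 + s(-343, 64)) + A(297)) + 87657 = ((-104456 + 2*(-343)) + 275/137) + 87657 = ((-104456 - 686) + 275/137) + 87657 = (-105142 + 275/137) + 87657 = -14404179/137 + 87657 = -2395170/137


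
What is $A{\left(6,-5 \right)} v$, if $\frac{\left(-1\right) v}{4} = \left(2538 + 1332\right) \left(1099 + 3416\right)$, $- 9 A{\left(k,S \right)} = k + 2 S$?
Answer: $-31063200$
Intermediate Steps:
$A{\left(k,S \right)} = - \frac{2 S}{9} - \frac{k}{9}$ ($A{\left(k,S \right)} = - \frac{k + 2 S}{9} = - \frac{2 S}{9} - \frac{k}{9}$)
$v = -69892200$ ($v = - 4 \left(2538 + 1332\right) \left(1099 + 3416\right) = - 4 \cdot 3870 \cdot 4515 = \left(-4\right) 17473050 = -69892200$)
$A{\left(6,-5 \right)} v = \left(\left(- \frac{2}{9}\right) \left(-5\right) - \frac{2}{3}\right) \left(-69892200\right) = \left(\frac{10}{9} - \frac{2}{3}\right) \left(-69892200\right) = \frac{4}{9} \left(-69892200\right) = -31063200$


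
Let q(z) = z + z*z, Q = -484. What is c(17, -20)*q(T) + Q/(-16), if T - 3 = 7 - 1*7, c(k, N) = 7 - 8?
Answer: 73/4 ≈ 18.250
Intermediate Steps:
c(k, N) = -1
T = 3 (T = 3 + (7 - 1*7) = 3 + (7 - 7) = 3 + 0 = 3)
q(z) = z + z**2
c(17, -20)*q(T) + Q/(-16) = -3*(1 + 3) - 484/(-16) = -3*4 - 484*(-1/16) = -1*12 + 121/4 = -12 + 121/4 = 73/4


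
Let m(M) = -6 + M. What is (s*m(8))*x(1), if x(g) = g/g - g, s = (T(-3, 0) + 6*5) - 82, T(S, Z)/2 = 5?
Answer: 0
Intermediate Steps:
T(S, Z) = 10 (T(S, Z) = 2*5 = 10)
s = -42 (s = (10 + 6*5) - 82 = (10 + 30) - 82 = 40 - 82 = -42)
x(g) = 1 - g
(s*m(8))*x(1) = (-42*(-6 + 8))*(1 - 1*1) = (-42*2)*(1 - 1) = -84*0 = 0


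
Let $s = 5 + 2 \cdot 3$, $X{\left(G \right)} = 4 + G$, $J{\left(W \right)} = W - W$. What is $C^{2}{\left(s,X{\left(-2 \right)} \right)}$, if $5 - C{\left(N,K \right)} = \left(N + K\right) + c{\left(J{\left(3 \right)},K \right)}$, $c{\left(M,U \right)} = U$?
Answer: $100$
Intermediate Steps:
$J{\left(W \right)} = 0$
$s = 11$ ($s = 5 + 6 = 11$)
$C{\left(N,K \right)} = 5 - N - 2 K$ ($C{\left(N,K \right)} = 5 - \left(\left(N + K\right) + K\right) = 5 - \left(\left(K + N\right) + K\right) = 5 - \left(N + 2 K\right) = 5 - N - 2 K$)
$C^{2}{\left(s,X{\left(-2 \right)} \right)} = \left(5 - 11 - 2 \left(4 - 2\right)\right)^{2} = \left(5 - 11 - 4\right)^{2} = \left(-10\right)^{2} = 100$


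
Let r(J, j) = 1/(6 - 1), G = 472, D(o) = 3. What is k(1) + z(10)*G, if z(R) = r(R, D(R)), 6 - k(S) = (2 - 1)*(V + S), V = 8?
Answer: 457/5 ≈ 91.400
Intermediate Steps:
r(J, j) = ⅕ (r(J, j) = 1/5 = ⅕)
k(S) = -2 - S (k(S) = 6 - (2 - 1)*(8 + S) = 6 - (8 + S) = 6 + (-8 - S) = -2 - S)
z(R) = ⅕
k(1) + z(10)*G = (-2 - 1*1) + (⅕)*472 = (-2 - 1) + 472/5 = -3 + 472/5 = 457/5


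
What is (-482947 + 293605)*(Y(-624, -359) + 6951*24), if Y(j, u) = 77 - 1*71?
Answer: -31587925860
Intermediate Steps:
Y(j, u) = 6 (Y(j, u) = 77 - 71 = 6)
(-482947 + 293605)*(Y(-624, -359) + 6951*24) = (-482947 + 293605)*(6 + 6951*24) = -189342*(6 + 166824) = -189342*166830 = -31587925860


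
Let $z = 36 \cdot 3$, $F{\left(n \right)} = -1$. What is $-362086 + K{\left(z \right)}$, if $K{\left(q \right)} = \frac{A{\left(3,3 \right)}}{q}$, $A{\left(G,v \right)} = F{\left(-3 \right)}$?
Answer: $- \frac{39105289}{108} \approx -3.6209 \cdot 10^{5}$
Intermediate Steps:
$A{\left(G,v \right)} = -1$
$z = 108$
$K{\left(q \right)} = - \frac{1}{q}$
$-362086 + K{\left(z \right)} = -362086 - \frac{1}{108} = - \frac{39105289}{108}$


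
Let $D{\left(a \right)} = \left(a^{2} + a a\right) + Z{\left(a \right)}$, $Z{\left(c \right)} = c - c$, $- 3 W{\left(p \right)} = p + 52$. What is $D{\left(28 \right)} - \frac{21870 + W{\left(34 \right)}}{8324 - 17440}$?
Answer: $\frac{10736797}{6837} \approx 1570.4$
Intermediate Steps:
$W{\left(p \right)} = - \frac{52}{3} - \frac{p}{3}$ ($W{\left(p \right)} = - \frac{p + 52}{3} = - \frac{52 + p}{3} = - \frac{52}{3} - \frac{p}{3}$)
$Z{\left(c \right)} = 0$
$D{\left(a \right)} = 2 a^{2}$ ($D{\left(a \right)} = \left(a^{2} + a a\right) + 0 = \left(a^{2} + a^{2}\right) + 0 = 2 a^{2} + 0 = 2 a^{2}$)
$D{\left(28 \right)} - \frac{21870 + W{\left(34 \right)}}{8324 - 17440} = 2 \cdot 28^{2} - \frac{21870 - \frac{86}{3}}{8324 - 17440} = 2 \cdot 784 - \frac{21870 - \frac{86}{3}}{-9116} = 1568 - \left(21870 - \frac{86}{3}\right) \left(- \frac{1}{9116}\right) = 1568 - \frac{65524}{3} \left(- \frac{1}{9116}\right) = 1568 - - \frac{16381}{6837} = 1568 + \frac{16381}{6837} = \frac{10736797}{6837}$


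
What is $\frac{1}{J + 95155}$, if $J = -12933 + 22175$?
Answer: $\frac{1}{104397} \approx 9.5788 \cdot 10^{-6}$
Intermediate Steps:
$J = 9242$
$\frac{1}{J + 95155} = \frac{1}{9242 + 95155} = \frac{1}{104397}$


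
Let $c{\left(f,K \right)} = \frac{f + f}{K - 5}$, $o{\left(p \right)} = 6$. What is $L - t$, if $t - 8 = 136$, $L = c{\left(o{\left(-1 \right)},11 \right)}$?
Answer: $-142$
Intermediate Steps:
$c{\left(f,K \right)} = \frac{2 f}{-5 + K}$
$L = 2$ ($L = 2 \cdot 6 \frac{1}{-5 + 11} = 2 \cdot 6 \cdot \frac{1}{6} = 2$)
$t = 144$ ($t = 8 + 136 = 144$)
$L - t = 2 - 144 = -142$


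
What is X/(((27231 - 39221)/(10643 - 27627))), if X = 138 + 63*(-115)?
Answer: -5486604/545 ≈ -10067.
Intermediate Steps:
X = -7107 (X = 138 - 7245 = -7107)
X/(((27231 - 39221)/(10643 - 27627))) = -7107*(10643 - 27627)/(27231 - 39221) = -7107/((-11990/(-16984))) = -7107/((-11990*(-1/16984))) = -7107/545/772 = -7107*772/545 = -5486604/545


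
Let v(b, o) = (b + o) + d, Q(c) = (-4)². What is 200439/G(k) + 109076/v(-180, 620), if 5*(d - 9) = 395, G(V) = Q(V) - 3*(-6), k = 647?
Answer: 1244777/204 ≈ 6101.8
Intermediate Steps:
Q(c) = 16
G(V) = 34 (G(V) = 16 - 3*(-6) = 16 + 18 = 34)
d = 88 (d = 9 + (⅕)*395 = 9 + 79 = 88)
v(b, o) = 88 + b + o (v(b, o) = (b + o) + 88 = 88 + b + o)
200439/G(k) + 109076/v(-180, 620) = 200439/34 + 109076/(88 - 180 + 620) = 200439*(1/34) + 109076/528 = 200439/34 + 109076*(1/528) = 200439/34 + 2479/12 = 1244777/204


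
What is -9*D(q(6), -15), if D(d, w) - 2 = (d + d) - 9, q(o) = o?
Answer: -45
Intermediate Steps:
D(d, w) = -7 + 2*d (D(d, w) = 2 + ((d + d) - 9) = 2 + (2*d - 9) = 2 + (-9 + 2*d) = -7 + 2*d)
-9*D(q(6), -15) = -9*(-7 + 2*6) = -9*(-7 + 12) = -9*5 = -45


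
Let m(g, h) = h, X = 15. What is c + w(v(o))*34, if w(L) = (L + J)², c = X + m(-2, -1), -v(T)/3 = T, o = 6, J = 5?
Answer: 5760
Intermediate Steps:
v(T) = -3*T
c = 14 (c = 15 - 1 = 14)
w(L) = (5 + L)² (w(L) = (L + 5)² = (5 + L)²)
c + w(v(o))*34 = 14 + (5 - 3*6)²*34 = 14 + (5 - 18)²*34 = 14 + (-13)²*34 = 14 + 169*34 = 14 + 5746 = 5760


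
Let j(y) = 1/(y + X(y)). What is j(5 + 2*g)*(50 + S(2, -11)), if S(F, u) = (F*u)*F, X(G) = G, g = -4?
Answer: -1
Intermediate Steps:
j(y) = 1/(2*y) (j(y) = 1/(y + y) = 1/(2*y))
S(F, u) = u*F²
j(5 + 2*g)*(50 + S(2, -11)) = (1/(2*(5 + 2*(-4))))*(50 - 11*2²) = (1/(2*(5 - 8)))*(50 - 11*4) = ((½)/(-3))*(50 - 44) = ((½)*(-⅓))*6 = -⅙*6 = -1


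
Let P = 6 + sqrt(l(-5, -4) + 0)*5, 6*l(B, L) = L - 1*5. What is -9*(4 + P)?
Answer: -90 - 45*I*sqrt(6)/2 ≈ -90.0 - 55.114*I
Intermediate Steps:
l(B, L) = -5/6 + L/6 (l(B, L) = (L - 1*5)/6 = (L - 5)/6 = (-5 + L)/6 = -5/6 + L/6)
P = 6 + 5*I*sqrt(6)/2 (P = 6 + sqrt((-5/6 + (1/6)*(-4)) + 0)*5 = 6 + sqrt((-5/6 - 2/3) + 0)*5 = 6 + sqrt(-3/2 + 0)*5 = 6 + sqrt(-3/2)*5 = 6 + (I*sqrt(6)/2)*5 = 6 + 5*I*sqrt(6)/2 ≈ 6.0 + 6.1237*I)
-9*(4 + P) = -9*(4 + (6 + 5*I*sqrt(6)/2)) = -9*(10 + 5*I*sqrt(6)/2) = -90 - 45*I*sqrt(6)/2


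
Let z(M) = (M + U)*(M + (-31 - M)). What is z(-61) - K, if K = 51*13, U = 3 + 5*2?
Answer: 825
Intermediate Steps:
U = 13 (U = 3 + 10 = 13)
K = 663
z(M) = -403 - 31*M (z(M) = (M + 13)*(M + (-31 - M)) = (13 + M)*(-31) = -403 - 31*M)
z(-61) - K = (-403 - 31*(-61)) - 1*663 = (-403 + 1891) - 663 = 1488 - 663 = 825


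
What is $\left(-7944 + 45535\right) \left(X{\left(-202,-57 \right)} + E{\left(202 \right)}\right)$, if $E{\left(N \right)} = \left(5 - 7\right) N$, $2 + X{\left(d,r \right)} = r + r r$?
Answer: $104728526$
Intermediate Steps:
$X{\left(d,r \right)} = -2 + r + r^{2}$ ($X{\left(d,r \right)} = -2 + \left(r + r r\right) = -2 + \left(r + r^{2}\right) = -2 + r + r^{2}$)
$E{\left(N \right)} = - 2 N$
$\left(-7944 + 45535\right) \left(X{\left(-202,-57 \right)} + E{\left(202 \right)}\right) = \left(-7944 + 45535\right) \left(\left(-2 - 57 + \left(-57\right)^{2}\right) - 404\right) = 37591 \left(\left(-2 - 57 + 3249\right) - 404\right) = 37591 \left(3190 - 404\right) = 37591 \cdot 2786 = 104728526$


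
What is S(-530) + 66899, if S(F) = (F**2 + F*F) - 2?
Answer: 628697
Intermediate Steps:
S(F) = -2 + 2*F**2 (S(F) = (F**2 + F**2) - 2 = 2*F**2 - 2 = -2 + 2*F**2)
S(-530) + 66899 = (-2 + 2*(-530)**2) + 66899 = (-2 + 2*280900) + 66899 = (-2 + 561800) + 66899 = 561798 + 66899 = 628697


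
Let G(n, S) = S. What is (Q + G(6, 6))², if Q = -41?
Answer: 1225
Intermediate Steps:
(Q + G(6, 6))² = (-41 + 6)² = (-35)² = 1225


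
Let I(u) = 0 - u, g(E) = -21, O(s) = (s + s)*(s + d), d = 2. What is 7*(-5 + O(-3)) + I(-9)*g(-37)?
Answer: -182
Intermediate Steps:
O(s) = 2*s*(2 + s) (O(s) = (s + s)*(s + 2) = (2*s)*(2 + s) = 2*s*(2 + s))
I(u) = -u
7*(-5 + O(-3)) + I(-9)*g(-37) = 7*(-5 + 2*(-3)*(2 - 3)) - 1*(-9)*(-21) = 7*(-5 + 2*(-3)*(-1)) + 9*(-21) = 7*(-5 + 6) - 189 = 7*1 - 189 = 7 - 189 = -182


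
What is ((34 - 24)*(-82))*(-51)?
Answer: 41820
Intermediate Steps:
((34 - 24)*(-82))*(-51) = (10*(-82))*(-51) = -820*(-51) = 41820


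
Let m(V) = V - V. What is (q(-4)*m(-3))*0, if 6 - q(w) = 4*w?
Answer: 0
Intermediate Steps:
q(w) = 6 - 4*w
m(V) = 0
(q(-4)*m(-3))*0 = ((6 - 4*(-4))*0)*0 = ((6 + 16)*0)*0 = (22*0)*0 = 0*0 = 0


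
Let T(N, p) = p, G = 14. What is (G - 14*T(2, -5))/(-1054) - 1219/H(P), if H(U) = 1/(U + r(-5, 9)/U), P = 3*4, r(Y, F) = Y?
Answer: -89295911/6324 ≈ -14120.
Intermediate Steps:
P = 12
H(U) = 1/(U - 5/U)
(G - 14*T(2, -5))/(-1054) - 1219/H(P) = (14 - 14*(-5))/(-1054) - 1219/(12/(-5 + 12²)) = (14 + 70)*(-1/1054) - 1219/(12/(-5 + 144)) = 84*(-1/1054) - 1219/(12/139) = -42/527 - 1219/(12*(1/139)) = -42/527 - 1219/12/139 = -42/527 - 1219*139/12 = -42/527 - 169441/12 = -89295911/6324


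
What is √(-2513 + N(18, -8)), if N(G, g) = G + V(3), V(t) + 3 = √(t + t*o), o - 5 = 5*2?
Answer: √(-2498 + 4*√3) ≈ 49.911*I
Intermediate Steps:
o = 15 (o = 5 + 5*2 = 5 + 10 = 15)
V(t) = -3 + 4*√t (V(t) = -3 + √(t + t*15) = -3 + √(t + 15*t) = -3 + √(16*t) = -3 + 4*√t)
N(G, g) = -3 + G + 4*√3 (N(G, g) = G + (-3 + 4*√3) = -3 + G + 4*√3)
√(-2513 + N(18, -8)) = √(-2513 + (-3 + 18 + 4*√3)) = √(-2513 + (15 + 4*√3)) = √(-2498 + 4*√3)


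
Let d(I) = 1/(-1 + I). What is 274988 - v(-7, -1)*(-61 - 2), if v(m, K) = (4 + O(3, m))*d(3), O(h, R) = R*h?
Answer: 548905/2 ≈ 2.7445e+5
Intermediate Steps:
v(m, K) = 2 + 3*m/2 (v(m, K) = (4 + m*3)/(-1 + 3) = (4 + 3*m)/2 = (4 + 3*m)*(½) = 2 + 3*m/2)
274988 - v(-7, -1)*(-61 - 2) = 274988 - (2 + (3/2)*(-7))*(-61 - 2) = 274988 - (2 - 21/2)*(-63) = 274988 - (-17)*(-63)/2 = 274988 - 1*1071/2 = 274988 - 1071/2 = 548905/2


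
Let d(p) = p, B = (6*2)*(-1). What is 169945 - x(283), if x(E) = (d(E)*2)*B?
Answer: 176737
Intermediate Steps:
B = -12 (B = 12*(-1) = -12)
x(E) = -24*E (x(E) = (E*2)*(-12) = (2*E)*(-12) = -24*E)
169945 - x(283) = 169945 - (-24)*283 = 169945 - 1*(-6792) = 169945 + 6792 = 176737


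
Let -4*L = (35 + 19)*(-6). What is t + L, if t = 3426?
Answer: 3507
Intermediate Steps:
L = 81 (L = -(35 + 19)*(-6)/4 = -27*(-6)/2 = -1/4*(-324) = 81)
t + L = 3426 + 81 = 3507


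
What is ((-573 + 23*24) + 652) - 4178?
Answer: -3547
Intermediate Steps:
((-573 + 23*24) + 652) - 4178 = ((-573 + 552) + 652) - 4178 = (-21 + 652) - 4178 = 631 - 4178 = -3547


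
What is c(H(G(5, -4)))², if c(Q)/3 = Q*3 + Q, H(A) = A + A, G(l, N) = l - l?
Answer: 0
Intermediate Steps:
G(l, N) = 0
H(A) = 2*A
c(Q) = 12*Q (c(Q) = 3*(Q*3 + Q) = 3*(3*Q + Q) = 3*(4*Q) = 12*Q)
c(H(G(5, -4)))² = (12*(2*0))² = (12*0)² = 0² = 0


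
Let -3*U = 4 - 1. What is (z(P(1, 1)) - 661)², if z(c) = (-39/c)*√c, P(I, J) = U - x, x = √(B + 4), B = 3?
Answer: (661 - 39*I/√(1 + √7))² ≈ 4.365e+5 - 27002.0*I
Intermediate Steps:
U = -1 (U = -(4 - 1)/3 = -⅓*3 = -1)
x = √7 (x = √(3 + 4) = √7 ≈ 2.6458)
P(I, J) = -1 - √7
z(c) = -39/√c
(z(P(1, 1)) - 661)² = (-39/√(-1 - √7) - 661)² = (-661 - 39/√(-1 - √7))²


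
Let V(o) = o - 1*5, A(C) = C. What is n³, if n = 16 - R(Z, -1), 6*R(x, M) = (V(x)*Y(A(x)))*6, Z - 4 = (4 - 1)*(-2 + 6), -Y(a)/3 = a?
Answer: 160989184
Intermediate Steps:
V(o) = -5 + o (V(o) = o - 5 = -5 + o)
Y(a) = -3*a
Z = 16 (Z = 4 + (4 - 1)*(-2 + 6) = 4 + 3*4 = 4 + 12 = 16)
R(x, M) = -3*x*(-5 + x) (R(x, M) = (((-5 + x)*(-3*x))*6)/6 = (-3*x*(-5 + x)*6)/6 = (-18*x*(-5 + x))/6 = -3*x*(-5 + x))
n = 544 (n = 16 - 3*16*(5 - 1*16) = 16 - 3*16*(5 - 16) = 16 - 3*16*(-11) = 16 - 1*(-528) = 16 + 528 = 544)
n³ = 544³ = 160989184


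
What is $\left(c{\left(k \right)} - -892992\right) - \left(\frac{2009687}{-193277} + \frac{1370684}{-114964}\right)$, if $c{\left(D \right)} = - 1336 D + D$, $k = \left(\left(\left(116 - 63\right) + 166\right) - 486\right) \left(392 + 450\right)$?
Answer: $\frac{1672156708351163208}{5554974257} \approx 3.0102 \cdot 10^{8}$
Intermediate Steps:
$k = -224814$ ($k = \left(\left(53 + 166\right) - 486\right) 842 = \left(219 - 486\right) 842 = \left(-267\right) 842 = -224814$)
$c{\left(D \right)} = - 1335 D$
$\left(c{\left(k \right)} - -892992\right) - \left(\frac{2009687}{-193277} + \frac{1370684}{-114964}\right) = \left(\left(-1335\right) \left(-224814\right) - -892992\right) - \left(\frac{2009687}{-193277} + \frac{1370684}{-114964}\right) = \left(300126690 + 892992\right) - \left(2009687 \left(- \frac{1}{193277}\right) + 1370684 \left(- \frac{1}{114964}\right)\right) = 301019682 - \left(- \frac{2009687}{193277} - \frac{342671}{28741}\right) = 301019682 - - \frac{123990836934}{5554974257} = 301019682 + \frac{123990836934}{5554974257} = \frac{1672156708351163208}{5554974257}$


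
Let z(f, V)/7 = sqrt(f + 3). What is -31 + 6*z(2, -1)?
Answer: -31 + 42*sqrt(5) ≈ 62.915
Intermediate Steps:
z(f, V) = 7*sqrt(3 + f) (z(f, V) = 7*sqrt(f + 3) = 7*sqrt(3 + f))
-31 + 6*z(2, -1) = -31 + 6*(7*sqrt(3 + 2)) = -31 + 6*(7*sqrt(5)) = -31 + 42*sqrt(5)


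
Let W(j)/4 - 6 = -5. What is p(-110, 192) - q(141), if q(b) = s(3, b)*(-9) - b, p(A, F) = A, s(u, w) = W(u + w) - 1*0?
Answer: 67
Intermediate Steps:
W(j) = 4 (W(j) = 24 + 4*(-5) = 24 - 20 = 4)
s(u, w) = 4 (s(u, w) = 4 - 1*0 = 4 + 0 = 4)
q(b) = -36 - b (q(b) = 4*(-9) - b = -36 - b)
p(-110, 192) - q(141) = -110 - (-36 - 1*141) = -110 - (-36 - 141) = -110 - 1*(-177) = -110 + 177 = 67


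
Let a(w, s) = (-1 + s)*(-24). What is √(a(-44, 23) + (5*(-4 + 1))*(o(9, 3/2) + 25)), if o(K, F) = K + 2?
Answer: 2*I*√267 ≈ 32.68*I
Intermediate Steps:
a(w, s) = 24 - 24*s
o(K, F) = 2 + K
√(a(-44, 23) + (5*(-4 + 1))*(o(9, 3/2) + 25)) = √((24 - 24*23) + (5*(-4 + 1))*((2 + 9) + 25)) = √((24 - 552) + (5*(-3))*(11 + 25)) = √(-528 - 15*36) = √(-528 - 540) = √(-1068) = 2*I*√267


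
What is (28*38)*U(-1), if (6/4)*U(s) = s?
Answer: -2128/3 ≈ -709.33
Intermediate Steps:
U(s) = 2*s/3
(28*38)*U(-1) = (28*38)*((⅔)*(-1)) = 1064*(-⅔) = -2128/3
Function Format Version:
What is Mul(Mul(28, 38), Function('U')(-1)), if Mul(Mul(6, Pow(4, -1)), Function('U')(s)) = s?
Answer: Rational(-2128, 3) ≈ -709.33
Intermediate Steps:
Function('U')(s) = Mul(Rational(2, 3), s)
Mul(Mul(28, 38), Function('U')(-1)) = Mul(Mul(28, 38), Mul(Rational(2, 3), -1)) = Mul(1064, Rational(-2, 3)) = Rational(-2128, 3)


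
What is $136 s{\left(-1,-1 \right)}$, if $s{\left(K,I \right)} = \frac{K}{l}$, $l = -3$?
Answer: $\frac{136}{3} \approx 45.333$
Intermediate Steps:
$s{\left(K,I \right)} = - \frac{K}{3}$ ($s{\left(K,I \right)} = \frac{K}{-3} = K \left(- \frac{1}{3}\right) = - \frac{K}{3}$)
$136 s{\left(-1,-1 \right)} = 136 \left(\left(- \frac{1}{3}\right) \left(-1\right)\right) = 136 \cdot \frac{1}{3} = \frac{136}{3}$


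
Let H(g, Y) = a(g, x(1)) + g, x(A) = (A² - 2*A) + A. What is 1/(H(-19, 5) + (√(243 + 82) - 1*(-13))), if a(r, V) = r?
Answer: -1/12 - √13/60 ≈ -0.14343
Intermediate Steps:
x(A) = A² - A
H(g, Y) = 2*g (H(g, Y) = g + g = 2*g)
1/(H(-19, 5) + (√(243 + 82) - 1*(-13))) = 1/(2*(-19) + (√(243 + 82) - 1*(-13))) = 1/(-38 + (√325 + 13)) = 1/(-38 + (5*√13 + 13)) = 1/(-38 + (13 + 5*√13)) = 1/(-25 + 5*√13)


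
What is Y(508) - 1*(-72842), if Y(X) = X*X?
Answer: 330906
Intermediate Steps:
Y(X) = X**2
Y(508) - 1*(-72842) = 508**2 - 1*(-72842) = 258064 + 72842 = 330906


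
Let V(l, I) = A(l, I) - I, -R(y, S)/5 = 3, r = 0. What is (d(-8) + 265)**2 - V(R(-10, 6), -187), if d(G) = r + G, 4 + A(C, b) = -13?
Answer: 65879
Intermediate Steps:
A(C, b) = -17 (A(C, b) = -4 - 13 = -17)
R(y, S) = -15 (R(y, S) = -5*3 = -15)
d(G) = G (d(G) = 0 + G = G)
V(l, I) = -17 - I
(d(-8) + 265)**2 - V(R(-10, 6), -187) = (-8 + 265)**2 - (-17 - 1*(-187)) = 257**2 - (-17 + 187) = 66049 - 1*170 = 66049 - 170 = 65879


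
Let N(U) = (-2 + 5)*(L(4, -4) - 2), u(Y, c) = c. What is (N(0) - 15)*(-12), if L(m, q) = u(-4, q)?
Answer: 396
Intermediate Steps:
L(m, q) = q
N(U) = -18 (N(U) = (-2 + 5)*(-4 - 2) = 3*(-6) = -18)
(N(0) - 15)*(-12) = (-18 - 15)*(-12) = -33*(-12) = 396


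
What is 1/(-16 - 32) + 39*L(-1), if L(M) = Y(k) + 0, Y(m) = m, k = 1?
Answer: 1871/48 ≈ 38.979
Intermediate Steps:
L(M) = 1 (L(M) = 1 + 0 = 1)
1/(-16 - 32) + 39*L(-1) = 1/(-16 - 32) + 39*1 = 1/(-48) + 39 = -1/48 + 39 = 1871/48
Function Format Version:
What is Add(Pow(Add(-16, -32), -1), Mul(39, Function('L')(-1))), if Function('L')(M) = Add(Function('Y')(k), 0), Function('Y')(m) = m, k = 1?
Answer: Rational(1871, 48) ≈ 38.979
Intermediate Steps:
Function('L')(M) = 1 (Function('L')(M) = Add(1, 0) = 1)
Add(Pow(Add(-16, -32), -1), Mul(39, Function('L')(-1))) = Add(Pow(Add(-16, -32), -1), Mul(39, 1)) = Add(Pow(-48, -1), 39) = Add(Rational(-1, 48), 39) = Rational(1871, 48)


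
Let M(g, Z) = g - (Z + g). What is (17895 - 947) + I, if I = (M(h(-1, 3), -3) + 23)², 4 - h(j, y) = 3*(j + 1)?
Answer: 17624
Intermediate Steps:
h(j, y) = 1 - 3*j (h(j, y) = 4 - 3*(j + 1) = 4 - 3*(1 + j) = 4 - (3 + 3*j) = 4 + (-3 - 3*j) = 1 - 3*j)
M(g, Z) = -Z (M(g, Z) = g + (-Z - g) = -Z)
I = 676 (I = (-1*(-3) + 23)² = (3 + 23)² = 26² = 676)
(17895 - 947) + I = (17895 - 947) + 676 = 16948 + 676 = 17624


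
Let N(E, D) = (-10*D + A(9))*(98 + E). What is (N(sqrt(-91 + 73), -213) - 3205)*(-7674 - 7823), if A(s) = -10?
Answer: -3169988835 - 98560920*I*sqrt(2) ≈ -3.17e+9 - 1.3939e+8*I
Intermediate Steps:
N(E, D) = (-10 - 10*D)*(98 + E) (N(E, D) = (-10*D - 10)*(98 + E) = (-10 - 10*D)*(98 + E))
(N(sqrt(-91 + 73), -213) - 3205)*(-7674 - 7823) = ((-980 - 980*(-213) - 10*sqrt(-91 + 73) - 10*(-213)*sqrt(-91 + 73)) - 3205)*(-7674 - 7823) = ((-980 + 208740 - 30*I*sqrt(2) - 10*(-213)*sqrt(-18)) - 3205)*(-15497) = ((-980 + 208740 - 30*I*sqrt(2) - 10*(-213)*3*I*sqrt(2)) - 3205)*(-15497) = ((-980 + 208740 - 30*I*sqrt(2) + 6390*I*sqrt(2)) - 3205)*(-15497) = ((207760 + 6360*I*sqrt(2)) - 3205)*(-15497) = (204555 + 6360*I*sqrt(2))*(-15497) = -3169988835 - 98560920*I*sqrt(2)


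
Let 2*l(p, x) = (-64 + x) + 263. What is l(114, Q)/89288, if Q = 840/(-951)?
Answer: 62803/56608592 ≈ 0.0011094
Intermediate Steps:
Q = -280/317 (Q = 840*(-1/951) = -280/317 ≈ -0.88328)
l(p, x) = 199/2 + x/2 (l(p, x) = ((-64 + x) + 263)/2 = (199 + x)/2 = 199/2 + x/2)
l(114, Q)/89288 = (199/2 + (½)*(-280/317))/89288 = (199/2 - 140/317)*(1/89288) = (62803/634)*(1/89288) = 62803/56608592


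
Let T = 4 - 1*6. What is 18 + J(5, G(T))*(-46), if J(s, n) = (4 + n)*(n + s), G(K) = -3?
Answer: -74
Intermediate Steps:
T = -2 (T = 4 - 6 = -2)
18 + J(5, G(T))*(-46) = 18 + ((-3)² + 4*(-3) + 4*5 - 3*5)*(-46) = 18 + (9 - 12 + 20 - 15)*(-46) = 18 + 2*(-46) = 18 - 92 = -74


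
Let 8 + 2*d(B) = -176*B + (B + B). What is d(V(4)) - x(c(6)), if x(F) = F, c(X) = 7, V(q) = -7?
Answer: 598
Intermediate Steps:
d(B) = -4 - 87*B (d(B) = -4 + (-176*B + (B + B))/2 = -4 + (-176*B + 2*B)/2 = -4 + (-174*B)/2 = -4 - 87*B)
d(V(4)) - x(c(6)) = (-4 - 87*(-7)) - 1*7 = (-4 + 609) - 7 = 605 - 7 = 598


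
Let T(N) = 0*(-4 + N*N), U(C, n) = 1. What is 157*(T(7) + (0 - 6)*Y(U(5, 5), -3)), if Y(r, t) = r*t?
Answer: 2826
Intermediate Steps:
T(N) = 0 (T(N) = 0*(-4 + N²) = 0)
157*(T(7) + (0 - 6)*Y(U(5, 5), -3)) = 157*(0 + (0 - 6)*(1*(-3))) = 157*(0 - 6*(-3)) = 157*(0 + 18) = 157*18 = 2826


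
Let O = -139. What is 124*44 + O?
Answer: 5317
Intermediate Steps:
124*44 + O = 124*44 - 139 = 5456 - 139 = 5317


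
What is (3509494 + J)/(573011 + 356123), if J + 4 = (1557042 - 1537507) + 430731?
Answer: 1979878/464567 ≈ 4.2618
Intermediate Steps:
J = 450262 (J = -4 + ((1557042 - 1537507) + 430731) = -4 + (19535 + 430731) = -4 + 450266 = 450262)
(3509494 + J)/(573011 + 356123) = (3509494 + 450262)/(573011 + 356123) = 3959756/929134 = 3959756*(1/929134) = 1979878/464567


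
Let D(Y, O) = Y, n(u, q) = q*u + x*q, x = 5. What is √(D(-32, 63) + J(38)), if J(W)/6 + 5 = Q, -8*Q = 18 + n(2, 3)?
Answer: I*√365/2 ≈ 9.5525*I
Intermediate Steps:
n(u, q) = 5*q + q*u (n(u, q) = q*u + 5*q = 5*q + q*u)
Q = -39/8 (Q = -(18 + 3*(5 + 2))/8 = -(18 + 3*7)/8 = -(18 + 21)/8 = -⅛*39 = -39/8 ≈ -4.8750)
J(W) = -237/4 (J(W) = -30 + 6*(-39/8) = -30 - 117/4 = -237/4)
√(D(-32, 63) + J(38)) = √(-32 - 237/4) = √(-365/4) = I*√365/2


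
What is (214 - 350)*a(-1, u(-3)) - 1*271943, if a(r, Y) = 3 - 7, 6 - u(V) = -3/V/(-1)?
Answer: -271399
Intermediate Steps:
u(V) = 6 - 3/V (u(V) = 6 - (-3/V)/(-1) = 6 - (-3/V)*(-1) = 6 - 3/V)
a(r, Y) = -4
(214 - 350)*a(-1, u(-3)) - 1*271943 = (214 - 350)*(-4) - 1*271943 = -136*(-4) - 271943 = 544 - 271943 = -271399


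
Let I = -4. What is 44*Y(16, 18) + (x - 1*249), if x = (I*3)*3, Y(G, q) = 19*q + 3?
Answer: 14895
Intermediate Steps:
Y(G, q) = 3 + 19*q
x = -36 (x = -4*3*3 = -12*3 = -36)
44*Y(16, 18) + (x - 1*249) = 44*(3 + 19*18) + (-36 - 1*249) = 44*(3 + 342) + (-36 - 249) = 44*345 - 285 = 15180 - 285 = 14895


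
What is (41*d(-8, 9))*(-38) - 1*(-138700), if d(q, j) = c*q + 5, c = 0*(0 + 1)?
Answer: 130910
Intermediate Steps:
c = 0 (c = 0*1 = 0)
d(q, j) = 5 (d(q, j) = 0*q + 5 = 0 + 5 = 5)
(41*d(-8, 9))*(-38) - 1*(-138700) = (41*5)*(-38) - 1*(-138700) = 205*(-38) + 138700 = -7790 + 138700 = 130910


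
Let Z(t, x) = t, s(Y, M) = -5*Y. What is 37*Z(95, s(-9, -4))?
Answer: 3515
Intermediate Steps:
37*Z(95, s(-9, -4)) = 37*95 = 3515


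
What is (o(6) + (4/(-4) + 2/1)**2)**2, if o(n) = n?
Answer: 49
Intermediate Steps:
(o(6) + (4/(-4) + 2/1)**2)**2 = (6 + (4/(-4) + 2/1)**2)**2 = (6 + (4*(-1/4) + 2*1)**2)**2 = (6 + (-1 + 2)**2)**2 = (6 + 1**2)**2 = (6 + 1)**2 = 7**2 = 49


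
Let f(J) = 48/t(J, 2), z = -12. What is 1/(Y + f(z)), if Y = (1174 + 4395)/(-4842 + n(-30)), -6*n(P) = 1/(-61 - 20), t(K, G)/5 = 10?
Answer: -58830275/11186286 ≈ -5.2591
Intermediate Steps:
t(K, G) = 50 (t(K, G) = 5*10 = 50)
f(J) = 24/25 (f(J) = 48/50 = 48*(1/50) = 24/25)
n(P) = 1/486 (n(P) = -1/(6*(-61 - 20)) = -1/6/(-81) = -1/6*(-1/81) = 1/486)
Y = -2706534/2353211 (Y = (1174 + 4395)/(-4842 + 1/486) = 5569/(-2353211/486) = 5569*(-486/2353211) = -2706534/2353211 ≈ -1.1501)
1/(Y + f(z)) = 1/(-2706534/2353211 + 24/25) = 1/(-11186286/58830275) = -58830275/11186286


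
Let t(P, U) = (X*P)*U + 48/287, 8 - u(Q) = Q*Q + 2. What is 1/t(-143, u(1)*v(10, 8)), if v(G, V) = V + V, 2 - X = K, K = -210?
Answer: -287/696055312 ≈ -4.1232e-7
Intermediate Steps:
X = 212 (X = 2 - 1*(-210) = 2 + 210 = 212)
v(G, V) = 2*V
u(Q) = 6 - Q**2 (u(Q) = 8 - (Q*Q + 2) = 8 - (Q**2 + 2) = 8 - (2 + Q**2) = 8 + (-2 - Q**2) = 6 - Q**2)
t(P, U) = 48/287 + 212*P*U (t(P, U) = (212*P)*U + 48/287 = 212*P*U + 48*(1/287) = 212*P*U + 48/287 = 48/287 + 212*P*U)
1/t(-143, u(1)*v(10, 8)) = 1/(48/287 + 212*(-143)*((6 - 1*1**2)*(2*8))) = 1/(48/287 + 212*(-143)*((6 - 1*1)*16)) = 1/(48/287 + 212*(-143)*((6 - 1)*16)) = 1/(48/287 + 212*(-143)*(5*16)) = 1/(48/287 + 212*(-143)*80) = 1/(48/287 - 2425280) = 1/(-696055312/287) = -287/696055312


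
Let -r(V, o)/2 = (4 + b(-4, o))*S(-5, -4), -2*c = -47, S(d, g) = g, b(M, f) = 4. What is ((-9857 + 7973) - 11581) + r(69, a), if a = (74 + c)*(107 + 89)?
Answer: -13401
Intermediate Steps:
c = 47/2 (c = -½*(-47) = 47/2 ≈ 23.500)
a = 19110 (a = (74 + 47/2)*(107 + 89) = (195/2)*196 = 19110)
r(V, o) = 64 (r(V, o) = -2*(4 + 4)*(-4) = -16*(-4) = -2*(-32) = 64)
((-9857 + 7973) - 11581) + r(69, a) = ((-9857 + 7973) - 11581) + 64 = (-1884 - 11581) + 64 = -13465 + 64 = -13401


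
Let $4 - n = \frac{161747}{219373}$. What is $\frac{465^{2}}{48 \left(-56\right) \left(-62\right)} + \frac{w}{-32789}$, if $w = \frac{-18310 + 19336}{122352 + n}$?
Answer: $\frac{2046241420594593609}{1577146386445681408} \approx 1.2974$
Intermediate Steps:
$n = \frac{715745}{219373}$ ($n = 4 - \frac{161747}{219373} = \frac{715745}{219373} \approx 3.2627$)
$w = \frac{225076698}{26841441041}$ ($w = \frac{-18310 + 19336}{122352 + \frac{715745}{219373}} = \frac{1026}{\frac{26841441041}{219373}} = 1026 \cdot \frac{219373}{26841441041} = \frac{225076698}{26841441041} \approx 0.0083854$)
$\frac{465^{2}}{48 \left(-56\right) \left(-62\right)} + \frac{w}{-32789} = \frac{465^{2}}{48 \left(-56\right) \left(-62\right)} + \frac{225076698}{26841441041 \left(-32789\right)} = \frac{216225}{\left(-2688\right) \left(-62\right)} + \frac{225076698}{26841441041} \left(- \frac{1}{32789}\right) = \frac{216225}{166656} - \frac{225076698}{880104010293349} = 216225 \cdot \frac{1}{166656} - \frac{225076698}{880104010293349} = \frac{2325}{1792} - \frac{225076698}{880104010293349} = \frac{2046241420594593609}{1577146386445681408}$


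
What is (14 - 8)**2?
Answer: 36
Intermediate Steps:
(14 - 8)**2 = 6**2 = 36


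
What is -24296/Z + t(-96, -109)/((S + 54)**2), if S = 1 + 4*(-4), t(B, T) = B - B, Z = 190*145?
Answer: -12148/13775 ≈ -0.88189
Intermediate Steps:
Z = 27550
t(B, T) = 0
S = -15 (S = 1 - 16 = -15)
-24296/Z + t(-96, -109)/((S + 54)**2) = -24296/27550 + 0/((-15 + 54)**2) = -24296*1/27550 + 0/(39**2) = -12148/13775 + 0/1521 = -12148/13775 + 0*(1/1521) = -12148/13775 + 0 = -12148/13775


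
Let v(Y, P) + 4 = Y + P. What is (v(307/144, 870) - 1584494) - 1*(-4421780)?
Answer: 408694195/144 ≈ 2.8382e+6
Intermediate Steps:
v(Y, P) = -4 + P + Y (v(Y, P) = -4 + (Y + P) = -4 + (P + Y) = -4 + P + Y)
(v(307/144, 870) - 1584494) - 1*(-4421780) = ((-4 + 870 + 307/144) - 1584494) - 1*(-4421780) = ((-4 + 870 + 307*(1/144)) - 1584494) + 4421780 = ((-4 + 870 + 307/144) - 1584494) + 4421780 = (125011/144 - 1584494) + 4421780 = -228042125/144 + 4421780 = 408694195/144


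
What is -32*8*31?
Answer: -7936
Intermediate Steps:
-32*8*31 = -256*31 = -7936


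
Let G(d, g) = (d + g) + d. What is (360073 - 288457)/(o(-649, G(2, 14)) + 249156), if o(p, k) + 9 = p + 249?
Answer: 71616/248747 ≈ 0.28791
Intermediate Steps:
G(d, g) = g + 2*d
o(p, k) = 240 + p (o(p, k) = -9 + (p + 249) = -9 + (249 + p) = 240 + p)
(360073 - 288457)/(o(-649, G(2, 14)) + 249156) = (360073 - 288457)/((240 - 649) + 249156) = 71616/(-409 + 249156) = 71616/248747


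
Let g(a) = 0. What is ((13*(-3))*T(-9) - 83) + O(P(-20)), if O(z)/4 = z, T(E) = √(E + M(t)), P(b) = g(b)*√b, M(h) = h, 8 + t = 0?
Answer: -83 - 39*I*√17 ≈ -83.0 - 160.8*I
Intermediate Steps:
t = -8 (t = -8 + 0 = -8)
P(b) = 0 (P(b) = 0*√b = 0)
T(E) = √(-8 + E) (T(E) = √(E - 8) = √(-8 + E))
O(z) = 4*z
((13*(-3))*T(-9) - 83) + O(P(-20)) = ((13*(-3))*√(-8 - 9) - 83) + 4*0 = (-39*I*√17 - 83) + 0 = (-83 - 39*I*√17) + 0 = -83 - 39*I*√17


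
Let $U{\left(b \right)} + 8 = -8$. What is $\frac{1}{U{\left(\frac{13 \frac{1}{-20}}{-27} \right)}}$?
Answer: $- \frac{1}{16} \approx -0.0625$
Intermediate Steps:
$U{\left(b \right)} = -16$ ($U{\left(b \right)} = -8 - 8 = -16$)
$\frac{1}{U{\left(\frac{13 \frac{1}{-20}}{-27} \right)}} = \frac{1}{-16} = - \frac{1}{16}$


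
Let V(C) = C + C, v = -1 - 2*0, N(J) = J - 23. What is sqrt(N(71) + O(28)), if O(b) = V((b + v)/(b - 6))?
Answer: sqrt(6105)/11 ≈ 7.1031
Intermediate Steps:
N(J) = -23 + J
v = -1 (v = -1 + 0 = -1)
V(C) = 2*C
O(b) = 2*(-1 + b)/(-6 + b) (O(b) = 2*((b - 1)/(b - 6)) = 2*((-1 + b)/(-6 + b)) = 2*(-1 + b)/(-6 + b))
sqrt(N(71) + O(28)) = sqrt((-23 + 71) + 2*(-1 + 28)/(-6 + 28)) = sqrt(48 + 2*27/22) = sqrt(48 + 2*(1/22)*27) = sqrt(48 + 27/11) = sqrt(555/11) = sqrt(6105)/11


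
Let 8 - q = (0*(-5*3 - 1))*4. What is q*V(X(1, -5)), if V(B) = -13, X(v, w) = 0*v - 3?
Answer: -104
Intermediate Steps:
X(v, w) = -3 (X(v, w) = 0 - 3 = -3)
q = 8 (q = 8 - 0*(-5*3 - 1)*4 = 8 - 0*(-15 - 1)*4 = 8 - 0*(-16)*4 = 8 - 0*4 = 8 - 1*0 = 8 + 0 = 8)
q*V(X(1, -5)) = 8*(-13) = -104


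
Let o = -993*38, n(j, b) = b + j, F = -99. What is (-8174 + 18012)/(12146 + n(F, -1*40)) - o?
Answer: 453081976/12007 ≈ 37735.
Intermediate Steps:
o = -37734
(-8174 + 18012)/(12146 + n(F, -1*40)) - o = (-8174 + 18012)/(12146 + (-1*40 - 99)) - 1*(-37734) = 9838/(12146 + (-40 - 99)) + 37734 = 9838/(12146 - 139) + 37734 = 9838/12007 + 37734 = 453081976/12007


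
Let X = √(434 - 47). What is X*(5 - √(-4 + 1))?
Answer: 3*√43*(5 - I*√3) ≈ 98.362 - 34.073*I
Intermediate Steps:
X = 3*√43 (X = √387 = 3*√43 ≈ 19.672)
X*(5 - √(-4 + 1)) = (3*√43)*(5 - √(-4 + 1)) = (3*√43)*(5 - √(-3)) = (3*√43)*(5 - I*√3) = 3*√43*(5 - I*√3)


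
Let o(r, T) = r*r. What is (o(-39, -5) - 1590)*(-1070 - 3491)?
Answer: 314709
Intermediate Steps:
o(r, T) = r²
(o(-39, -5) - 1590)*(-1070 - 3491) = ((-39)² - 1590)*(-1070 - 3491) = (1521 - 1590)*(-4561) = -69*(-4561) = 314709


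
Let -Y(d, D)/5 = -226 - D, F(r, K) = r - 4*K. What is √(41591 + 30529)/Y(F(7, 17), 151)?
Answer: 2*√18030/1885 ≈ 0.14247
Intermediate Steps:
Y(d, D) = 1130 + 5*D (Y(d, D) = -5*(-226 - D) = 1130 + 5*D)
√(41591 + 30529)/Y(F(7, 17), 151) = √(41591 + 30529)/(1130 + 5*151) = √72120/(1130 + 755) = (2*√18030)/1885 = (2*√18030)*(1/1885) = 2*√18030/1885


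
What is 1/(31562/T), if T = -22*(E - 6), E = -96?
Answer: 1122/15781 ≈ 0.071098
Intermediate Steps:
T = 2244 (T = -22*(-96 - 6) = -22*(-102) = 2244)
1/(31562/T) = 1/(31562/2244) = 1/(31562*(1/2244)) = 1/(15781/1122) = 1122/15781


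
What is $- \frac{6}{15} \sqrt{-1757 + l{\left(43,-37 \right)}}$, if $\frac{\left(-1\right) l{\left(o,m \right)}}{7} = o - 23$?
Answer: $- \frac{2 i \sqrt{1897}}{5} \approx - 17.422 i$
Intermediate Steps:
$l{\left(o,m \right)} = 161 - 7 o$ ($l{\left(o,m \right)} = - 7 \left(o - 23\right) = - 7 \left(-23 + o\right) = 161 - 7 o$)
$- \frac{6}{15} \sqrt{-1757 + l{\left(43,-37 \right)}} = - \frac{6}{15} \sqrt{-1757 + \left(161 - 301\right)} = \left(-6\right) \frac{1}{15} \sqrt{-1757 + \left(161 - 301\right)} = - \frac{2 \sqrt{-1757 - 140}}{5} = - \frac{2 \sqrt{-1897}}{5} = - \frac{2 i \sqrt{1897}}{5}$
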